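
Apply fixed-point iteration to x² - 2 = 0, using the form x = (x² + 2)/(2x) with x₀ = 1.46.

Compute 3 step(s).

Equation: x² - 2 = 0
Fixed-point form: x = (x² + 2)/(2x)
x₀ = 1.46

x_1 = g(1.460000) = 1.414932
x_2 = g(1.414932) = 1.414214
x_3 = g(1.414214) = 1.414214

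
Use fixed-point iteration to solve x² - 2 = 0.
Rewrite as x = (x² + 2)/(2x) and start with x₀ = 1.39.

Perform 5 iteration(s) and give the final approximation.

Equation: x² - 2 = 0
Fixed-point form: x = (x² + 2)/(2x)
x₀ = 1.39

x_1 = g(1.390000) = 1.414424
x_2 = g(1.414424) = 1.414214
x_3 = g(1.414214) = 1.414214
x_4 = g(1.414214) = 1.414214
x_5 = g(1.414214) = 1.414214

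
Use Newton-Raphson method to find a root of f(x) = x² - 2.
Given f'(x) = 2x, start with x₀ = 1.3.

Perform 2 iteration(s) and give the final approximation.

f(x) = x² - 2
f'(x) = 2x
x₀ = 1.3

Newton-Raphson formula: x_{n+1} = x_n - f(x_n)/f'(x_n)

Iteration 1:
  f(1.300000) = -0.310000
  f'(1.300000) = 2.600000
  x_1 = 1.300000 - (-0.310000)/2.600000 = 1.419231
Iteration 2:
  f(1.419231) = 0.014216
  f'(1.419231) = 2.838462
  x_2 = 1.419231 - 0.014216/2.838462 = 1.414222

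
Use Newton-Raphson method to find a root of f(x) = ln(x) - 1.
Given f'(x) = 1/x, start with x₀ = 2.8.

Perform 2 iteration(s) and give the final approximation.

f(x) = ln(x) - 1
f'(x) = 1/x
x₀ = 2.8

Newton-Raphson formula: x_{n+1} = x_n - f(x_n)/f'(x_n)

Iteration 1:
  f(2.800000) = 0.029619
  f'(2.800000) = 0.357143
  x_1 = 2.800000 - 0.029619/0.357143 = 2.717066
Iteration 2:
  f(2.717066) = -0.000448
  f'(2.717066) = 0.368044
  x_2 = 2.717066 - (-0.000448)/0.368044 = 2.718282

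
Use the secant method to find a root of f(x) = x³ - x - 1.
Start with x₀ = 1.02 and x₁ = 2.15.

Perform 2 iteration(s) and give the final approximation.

f(x) = x³ - x - 1
x₀ = 1.02, x₁ = 2.15

Secant formula: x_{n+1} = x_n - f(x_n)(x_n - x_{n-1})/(f(x_n) - f(x_{n-1}))

Iteration 1:
  f(1.020000) = -0.958792
  f(2.150000) = 6.788375
  x_2 = 2.150000 - 6.788375×(2.150000 - 1.020000)/(6.788375 - (-0.958792))
       = 1.159849
Iteration 2:
  f(2.150000) = 6.788375
  f(1.159849) = -0.599562
  x_3 = 1.159849 - (-0.599562)×(1.159849 - 2.150000)/(-0.599562 - 6.788375)
       = 1.240204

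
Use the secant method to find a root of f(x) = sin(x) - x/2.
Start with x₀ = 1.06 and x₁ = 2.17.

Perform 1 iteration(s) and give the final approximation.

f(x) = sin(x) - x/2
x₀ = 1.06, x₁ = 2.17

Secant formula: x_{n+1} = x_n - f(x_n)(x_n - x_{n-1})/(f(x_n) - f(x_{n-1}))

Iteration 1:
  f(1.060000) = 0.342355
  f(2.170000) = -0.259215
  x_2 = 2.170000 - (-0.259215)×(2.170000 - 1.060000)/(-0.259215 - 0.342355)
       = 1.691704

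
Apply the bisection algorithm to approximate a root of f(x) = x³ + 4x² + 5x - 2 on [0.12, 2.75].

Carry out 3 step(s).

f(x) = x³ + 4x² + 5x - 2
Initial interval: [0.12, 2.75]

Iteration 1:
  c_1 = (0.120000 + 2.750000)/2 = 1.435000
  f(c_1) = f(1.435000) = 16.366888
  f(a) × f(c) < 0, new interval: [0.120000, 1.435000]
Iteration 2:
  c_2 = (0.120000 + 1.435000)/2 = 0.777500
  f(c_2) = f(0.777500) = 4.775529
  f(a) × f(c) < 0, new interval: [0.120000, 0.777500]
Iteration 3:
  c_3 = (0.120000 + 0.777500)/2 = 0.448750
  f(c_3) = f(0.448750) = 1.139624
  f(a) × f(c) < 0, new interval: [0.120000, 0.448750]

After 3 iteration(s), the approximation is c_3 = 0.448750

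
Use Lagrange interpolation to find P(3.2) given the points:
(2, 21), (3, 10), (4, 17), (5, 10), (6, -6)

Lagrange interpolation formula:
P(x) = Σ yᵢ × Lᵢ(x)
where Lᵢ(x) = Π_{j≠i} (x - xⱼ)/(xᵢ - xⱼ)

L_0(3.2) = (3.2 - 3)/(2 - 3) × (3.2 - 4)/(2 - 4) × (3.2 - 5)/(2 - 5) × (3.2 - 6)/(2 - 6) = -0.033600
L_1(3.2) = (3.2 - 2)/(3 - 2) × (3.2 - 4)/(3 - 4) × (3.2 - 5)/(3 - 5) × (3.2 - 6)/(3 - 6) = 0.806400
L_2(3.2) = (3.2 - 2)/(4 - 2) × (3.2 - 3)/(4 - 3) × (3.2 - 5)/(4 - 5) × (3.2 - 6)/(4 - 6) = 0.302400
L_3(3.2) = (3.2 - 2)/(5 - 2) × (3.2 - 3)/(5 - 3) × (3.2 - 4)/(5 - 4) × (3.2 - 6)/(5 - 6) = -0.089600
L_4(3.2) = (3.2 - 2)/(6 - 2) × (3.2 - 3)/(6 - 3) × (3.2 - 4)/(6 - 4) × (3.2 - 5)/(6 - 5) = 0.014400

P(3.2) = 21×L_0(3.2) + 10×L_1(3.2) + 17×L_2(3.2) + 10×L_3(3.2) + (-6)×L_4(3.2)
P(3.2) = 11.516800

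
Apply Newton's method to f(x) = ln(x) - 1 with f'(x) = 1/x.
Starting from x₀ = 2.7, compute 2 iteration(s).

f(x) = ln(x) - 1
f'(x) = 1/x
x₀ = 2.7

Newton-Raphson formula: x_{n+1} = x_n - f(x_n)/f'(x_n)

Iteration 1:
  f(2.700000) = -0.006748
  f'(2.700000) = 0.370370
  x_1 = 2.700000 - (-0.006748)/0.370370 = 2.718220
Iteration 2:
  f(2.718220) = -0.000023
  f'(2.718220) = 0.367888
  x_2 = 2.718220 - (-0.000023)/0.367888 = 2.718282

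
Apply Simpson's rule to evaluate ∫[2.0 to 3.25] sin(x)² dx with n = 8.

f(x) = sin(x)²
a = 2.0, b = 3.25, n = 8
h = (b - a)/n = 0.156250

Simpson's rule: (h/3)[f(x₀) + 4f(x₁) + 2f(x₂) + ... + f(xₙ)]

x_0 = 2.0000, f(x_0) = 0.826822, coefficient = 1
x_1 = 2.1562, f(x_1) = 0.694658, coefficient = 4
x_2 = 2.3125, f(x_2) = 0.543639, coefficient = 2
x_3 = 2.4688, f(x_3) = 0.388393, coefficient = 4
x_4 = 2.6250, f(x_4) = 0.243957, coefficient = 2
x_5 = 2.7812, f(x_5) = 0.124323, coefficient = 4
x_6 = 2.9375, f(x_6) = 0.041079, coefficient = 2
x_7 = 3.0938, f(x_7) = 0.002287, coefficient = 4
x_8 = 3.2500, f(x_8) = 0.011706, coefficient = 1

I ≈ (0.156250/3) × 7.334522 = 0.382006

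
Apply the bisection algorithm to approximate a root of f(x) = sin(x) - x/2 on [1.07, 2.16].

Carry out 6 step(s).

f(x) = sin(x) - x/2
Initial interval: [1.07, 2.16]

Iteration 1:
  c_1 = (1.070000 + 2.160000)/2 = 1.615000
  f(c_1) = f(1.615000) = 0.191523
  f(a) × f(c) ≥ 0, new interval: [1.615000, 2.160000]
Iteration 2:
  c_2 = (1.615000 + 2.160000)/2 = 1.887500
  f(c_2) = f(1.887500) = 0.006517
  f(a) × f(c) ≥ 0, new interval: [1.887500, 2.160000]
Iteration 3:
  c_3 = (1.887500 + 2.160000)/2 = 2.023750
  f(c_3) = f(2.023750) = -0.112717
  f(a) × f(c) < 0, new interval: [1.887500, 2.023750]
Iteration 4:
  c_4 = (1.887500 + 2.023750)/2 = 1.955625
  f(c_4) = f(1.955625) = -0.050950
  f(a) × f(c) < 0, new interval: [1.887500, 1.955625]
Iteration 5:
  c_5 = (1.887500 + 1.955625)/2 = 1.921563
  f(c_5) = f(1.921563) = -0.021672
  f(a) × f(c) < 0, new interval: [1.887500, 1.921563]
Iteration 6:
  c_6 = (1.887500 + 1.921563)/2 = 1.904531
  f(c_6) = f(1.904531) = -0.007440
  f(a) × f(c) < 0, new interval: [1.887500, 1.904531]

After 6 iteration(s), the approximation is c_6 = 1.904531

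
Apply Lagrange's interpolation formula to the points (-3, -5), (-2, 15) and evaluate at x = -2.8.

Lagrange interpolation formula:
P(x) = Σ yᵢ × Lᵢ(x)
where Lᵢ(x) = Π_{j≠i} (x - xⱼ)/(xᵢ - xⱼ)

L_0(-2.8) = (-2.8 - (-2))/(-3 - (-2)) = 0.800000
L_1(-2.8) = (-2.8 - (-3))/(-2 - (-3)) = 0.200000

P(-2.8) = (-5)×L_0(-2.8) + 15×L_1(-2.8)
P(-2.8) = -1.000000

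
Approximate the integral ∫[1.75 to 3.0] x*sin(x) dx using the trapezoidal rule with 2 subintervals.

f(x) = x*sin(x)
a = 1.75, b = 3.0, n = 2
h = (b - a)/n = 0.625000

Trapezoidal rule: (h/2)[f(x₀) + 2f(x₁) + 2f(x₂) + ... + f(xₙ)]

x_0 = 1.7500, f(x_0) = 1.721975, coefficient = 1
x_1 = 2.3750, f(x_1) = 1.647502, coefficient = 2
x_2 = 3.0000, f(x_2) = 0.423360, coefficient = 1

I ≈ (0.625000/2) × 5.440339 = 1.700106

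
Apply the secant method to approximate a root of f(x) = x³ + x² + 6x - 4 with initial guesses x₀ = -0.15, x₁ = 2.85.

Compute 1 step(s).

f(x) = x³ + x² + 6x - 4
x₀ = -0.15, x₁ = 2.85

Secant formula: x_{n+1} = x_n - f(x_n)(x_n - x_{n-1})/(f(x_n) - f(x_{n-1}))

Iteration 1:
  f(-0.150000) = -4.880875
  f(2.850000) = 44.371625
  x_2 = 2.850000 - 44.371625×(2.850000 - (-0.150000))/(44.371625 - (-4.880875))
       = 0.147297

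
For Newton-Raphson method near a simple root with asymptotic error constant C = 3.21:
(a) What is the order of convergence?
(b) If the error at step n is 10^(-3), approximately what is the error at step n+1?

(a) Newton-Raphson has quadratic (order 2) convergence near simple roots.
    This means |e_{n+1}| ≈ C|e_n|².

(b) With |e_n| = 10^(-3) and C = 3.21:
    |e_{n+1}| ≈ 3.21 × (10^(-3))² = 3.21 × 10^(-6)

(a) 2 (quadratic); (b) |e_{n+1}| ≈ 3.210e-06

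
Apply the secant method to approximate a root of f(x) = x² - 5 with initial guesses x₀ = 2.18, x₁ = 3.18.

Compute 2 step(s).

f(x) = x² - 5
x₀ = 2.18, x₁ = 3.18

Secant formula: x_{n+1} = x_n - f(x_n)(x_n - x_{n-1})/(f(x_n) - f(x_{n-1}))

Iteration 1:
  f(2.180000) = -0.247600
  f(3.180000) = 5.112400
  x_2 = 3.180000 - 5.112400×(3.180000 - 2.180000)/(5.112400 - (-0.247600))
       = 2.226194
Iteration 2:
  f(3.180000) = 5.112400
  f(2.226194) = -0.044060
  x_3 = 2.226194 - (-0.044060)×(2.226194 - 3.180000)/(-0.044060 - 5.112400)
       = 2.234344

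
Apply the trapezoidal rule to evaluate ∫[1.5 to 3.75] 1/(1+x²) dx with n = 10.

f(x) = 1/(1+x²)
a = 1.5, b = 3.75, n = 10
h = (b - a)/n = 0.225000

Trapezoidal rule: (h/2)[f(x₀) + 2f(x₁) + 2f(x₂) + ... + f(xₙ)]

x_0 = 1.5000, f(x_0) = 0.307692, coefficient = 1
x_1 = 1.7250, f(x_1) = 0.251533, coefficient = 2
x_2 = 1.9500, f(x_2) = 0.208225, coefficient = 2
x_3 = 2.1750, f(x_3) = 0.174501, coefficient = 2
x_4 = 2.4000, f(x_4) = 0.147929, coefficient = 2
x_5 = 2.6250, f(x_5) = 0.126733, coefficient = 2
x_6 = 2.8500, f(x_6) = 0.109619, coefficient = 2
x_7 = 3.0750, f(x_7) = 0.095642, coefficient = 2
x_8 = 3.3000, f(x_8) = 0.084104, coefficient = 2
x_9 = 3.5250, f(x_9) = 0.074484, coefficient = 2
x_10 = 3.7500, f(x_10) = 0.066390, coefficient = 1

I ≈ (0.225000/2) × 2.919623 = 0.328458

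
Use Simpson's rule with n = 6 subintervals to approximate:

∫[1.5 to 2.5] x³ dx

f(x) = x³
a = 1.5, b = 2.5, n = 6
h = (b - a)/n = 0.166667

Simpson's rule: (h/3)[f(x₀) + 4f(x₁) + 2f(x₂) + ... + f(xₙ)]

x_0 = 1.5000, f(x_0) = 3.375000, coefficient = 1
x_1 = 1.6667, f(x_1) = 4.629630, coefficient = 4
x_2 = 1.8333, f(x_2) = 6.162037, coefficient = 2
x_3 = 2.0000, f(x_3) = 8.000000, coefficient = 4
x_4 = 2.1667, f(x_4) = 10.171296, coefficient = 2
x_5 = 2.3333, f(x_5) = 12.703704, coefficient = 4
x_6 = 2.5000, f(x_6) = 15.625000, coefficient = 1

I ≈ (0.166667/3) × 153.000000 = 8.500000
Exact value: 8.500000
Error: 0.000000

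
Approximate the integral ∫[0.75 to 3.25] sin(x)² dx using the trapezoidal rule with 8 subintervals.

f(x) = sin(x)²
a = 0.75, b = 3.25, n = 8
h = (b - a)/n = 0.312500

Trapezoidal rule: (h/2)[f(x₀) + 2f(x₁) + 2f(x₂) + ... + f(xₙ)]

x_0 = 0.7500, f(x_0) = 0.464631, coefficient = 1
x_1 = 1.0625, f(x_1) = 0.763133, coefficient = 2
x_2 = 1.3750, f(x_2) = 0.962151, coefficient = 2
x_3 = 1.6875, f(x_3) = 0.986442, coefficient = 2
x_4 = 2.0000, f(x_4) = 0.826822, coefficient = 2
x_5 = 2.3125, f(x_5) = 0.543639, coefficient = 2
x_6 = 2.6250, f(x_6) = 0.243957, coefficient = 2
x_7 = 2.9375, f(x_7) = 0.041079, coefficient = 2
x_8 = 3.2500, f(x_8) = 0.011706, coefficient = 1

I ≈ (0.312500/2) × 9.210784 = 1.439185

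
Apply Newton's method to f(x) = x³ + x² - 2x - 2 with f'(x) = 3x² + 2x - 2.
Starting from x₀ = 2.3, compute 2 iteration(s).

f(x) = x³ + x² - 2x - 2
f'(x) = 3x² + 2x - 2
x₀ = 2.3

Newton-Raphson formula: x_{n+1} = x_n - f(x_n)/f'(x_n)

Iteration 1:
  f(2.300000) = 10.857000
  f'(2.300000) = 18.470000
  x_1 = 2.300000 - 10.857000/18.470000 = 1.712182
Iteration 2:
  f(1.712182) = 2.526579
  f'(1.712182) = 10.219065
  x_2 = 1.712182 - 2.526579/10.219065 = 1.464940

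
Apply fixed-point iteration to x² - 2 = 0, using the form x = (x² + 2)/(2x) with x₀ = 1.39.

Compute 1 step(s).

Equation: x² - 2 = 0
Fixed-point form: x = (x² + 2)/(2x)
x₀ = 1.39

x_1 = g(1.390000) = 1.414424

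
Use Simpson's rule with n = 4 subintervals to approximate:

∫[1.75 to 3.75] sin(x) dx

f(x) = sin(x)
a = 1.75, b = 3.75, n = 4
h = (b - a)/n = 0.500000

Simpson's rule: (h/3)[f(x₀) + 4f(x₁) + 2f(x₂) + ... + f(xₙ)]

x_0 = 1.7500, f(x_0) = 0.983986, coefficient = 1
x_1 = 2.2500, f(x_1) = 0.778073, coefficient = 4
x_2 = 2.7500, f(x_2) = 0.381661, coefficient = 2
x_3 = 3.2500, f(x_3) = -0.108195, coefficient = 4
x_4 = 3.7500, f(x_4) = -0.571561, coefficient = 1

I ≈ (0.500000/3) × 3.855259 = 0.642543
Exact value: 0.642313
Error: 0.000230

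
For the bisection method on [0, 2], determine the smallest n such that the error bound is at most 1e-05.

We need (b-a)/2^n ≤ 1e-05
(2 - 0)/2^n ≤ 1e-05
2/2^n ≤ 1e-05
2^n ≥ 200000
n ≥ log₂(200000) = 17.61
n ≥ 18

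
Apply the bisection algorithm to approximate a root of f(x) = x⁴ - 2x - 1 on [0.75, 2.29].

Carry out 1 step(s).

f(x) = x⁴ - 2x - 1
Initial interval: [0.75, 2.29]

Iteration 1:
  c_1 = (0.750000 + 2.290000)/2 = 1.520000
  f(c_1) = f(1.520000) = 1.297948
  f(a) × f(c) < 0, new interval: [0.750000, 1.520000]

After 1 iteration(s), the approximation is c_1 = 1.520000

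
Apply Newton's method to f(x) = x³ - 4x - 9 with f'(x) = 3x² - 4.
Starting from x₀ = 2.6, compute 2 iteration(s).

f(x) = x³ - 4x - 9
f'(x) = 3x² - 4
x₀ = 2.6

Newton-Raphson formula: x_{n+1} = x_n - f(x_n)/f'(x_n)

Iteration 1:
  f(2.600000) = -1.824000
  f'(2.600000) = 16.280000
  x_1 = 2.600000 - (-1.824000)/16.280000 = 2.712039
Iteration 2:
  f(2.712039) = 0.099318
  f'(2.712039) = 18.065472
  x_2 = 2.712039 - 0.099318/18.065472 = 2.706542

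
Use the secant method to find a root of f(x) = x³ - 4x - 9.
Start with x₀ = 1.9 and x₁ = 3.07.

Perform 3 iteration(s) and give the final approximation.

f(x) = x³ - 4x - 9
x₀ = 1.9, x₁ = 3.07

Secant formula: x_{n+1} = x_n - f(x_n)(x_n - x_{n-1})/(f(x_n) - f(x_{n-1}))

Iteration 1:
  f(1.900000) = -9.741000
  f(3.070000) = 7.654443
  x_2 = 3.070000 - 7.654443×(3.070000 - 1.900000)/(7.654443 - (-9.741000))
       = 2.555170
Iteration 2:
  f(3.070000) = 7.654443
  f(2.555170) = -2.538249
  x_3 = 2.555170 - (-2.538249)×(2.555170 - 3.070000)/(-2.538249 - 7.654443)
       = 2.683376
Iteration 3:
  f(2.555170) = -2.538249
  f(2.683376) = -0.411835
  x_4 = 2.683376 - (-0.411835)×(2.683376 - 2.555170)/(-0.411835 - (-2.538249))
       = 2.708207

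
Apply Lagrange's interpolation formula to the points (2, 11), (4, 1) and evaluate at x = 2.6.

Lagrange interpolation formula:
P(x) = Σ yᵢ × Lᵢ(x)
where Lᵢ(x) = Π_{j≠i} (x - xⱼ)/(xᵢ - xⱼ)

L_0(2.6) = (2.6 - 4)/(2 - 4) = 0.700000
L_1(2.6) = (2.6 - 2)/(4 - 2) = 0.300000

P(2.6) = 11×L_0(2.6) + 1×L_1(2.6)
P(2.6) = 8.000000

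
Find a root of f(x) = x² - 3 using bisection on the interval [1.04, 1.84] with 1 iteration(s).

f(x) = x² - 3
Initial interval: [1.04, 1.84]

Iteration 1:
  c_1 = (1.040000 + 1.840000)/2 = 1.440000
  f(c_1) = f(1.440000) = -0.926400
  f(a) × f(c) ≥ 0, new interval: [1.440000, 1.840000]

After 1 iteration(s), the approximation is c_1 = 1.440000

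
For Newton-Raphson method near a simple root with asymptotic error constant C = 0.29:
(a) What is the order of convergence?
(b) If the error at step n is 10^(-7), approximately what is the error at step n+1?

(a) Newton-Raphson has quadratic (order 2) convergence near simple roots.
    This means |e_{n+1}| ≈ C|e_n|².

(b) With |e_n| = 10^(-7) and C = 0.29:
    |e_{n+1}| ≈ 0.29 × (10^(-7))² = 0.29 × 10^(-14)

(a) 2 (quadratic); (b) |e_{n+1}| ≈ 2.900e-15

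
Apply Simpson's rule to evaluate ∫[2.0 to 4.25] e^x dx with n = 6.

f(x) = e^x
a = 2.0, b = 4.25, n = 6
h = (b - a)/n = 0.375000

Simpson's rule: (h/3)[f(x₀) + 4f(x₁) + 2f(x₂) + ... + f(xₙ)]

x_0 = 2.0000, f(x_0) = 7.389056, coefficient = 1
x_1 = 2.3750, f(x_1) = 10.751013, coefficient = 4
x_2 = 2.7500, f(x_2) = 15.642632, coefficient = 2
x_3 = 3.1250, f(x_3) = 22.759895, coefficient = 4
x_4 = 3.5000, f(x_4) = 33.115452, coefficient = 2
x_5 = 3.8750, f(x_5) = 48.182698, coefficient = 4
x_6 = 4.2500, f(x_6) = 70.105412, coefficient = 1

I ≈ (0.375000/3) × 501.785062 = 62.723133
Exact value: 62.716356
Error: 0.006777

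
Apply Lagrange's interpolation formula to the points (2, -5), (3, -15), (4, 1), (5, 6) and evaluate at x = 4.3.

Lagrange interpolation formula:
P(x) = Σ yᵢ × Lᵢ(x)
where Lᵢ(x) = Π_{j≠i} (x - xⱼ)/(xᵢ - xⱼ)

L_0(4.3) = (4.3 - 3)/(2 - 3) × (4.3 - 4)/(2 - 4) × (4.3 - 5)/(2 - 5) = 0.045500
L_1(4.3) = (4.3 - 2)/(3 - 2) × (4.3 - 4)/(3 - 4) × (4.3 - 5)/(3 - 5) = -0.241500
L_2(4.3) = (4.3 - 2)/(4 - 2) × (4.3 - 3)/(4 - 3) × (4.3 - 5)/(4 - 5) = 1.046500
L_3(4.3) = (4.3 - 2)/(5 - 2) × (4.3 - 3)/(5 - 3) × (4.3 - 4)/(5 - 4) = 0.149500

P(4.3) = (-5)×L_0(4.3) + (-15)×L_1(4.3) + 1×L_2(4.3) + 6×L_3(4.3)
P(4.3) = 5.338500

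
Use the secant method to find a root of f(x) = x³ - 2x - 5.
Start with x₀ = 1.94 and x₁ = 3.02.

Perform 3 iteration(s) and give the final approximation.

f(x) = x³ - 2x - 5
x₀ = 1.94, x₁ = 3.02

Secant formula: x_{n+1} = x_n - f(x_n)(x_n - x_{n-1})/(f(x_n) - f(x_{n-1}))

Iteration 1:
  f(1.940000) = -1.578616
  f(3.020000) = 16.503608
  x_2 = 3.020000 - 16.503608×(3.020000 - 1.940000)/(16.503608 - (-1.578616))
       = 2.034286
Iteration 2:
  f(3.020000) = 16.503608
  f(2.034286) = -0.650044
  x_3 = 2.034286 - (-0.650044)×(2.034286 - 3.020000)/(-0.650044 - 16.503608)
       = 2.071640
Iteration 3:
  f(2.034286) = -0.650044
  f(2.071640) = -0.252436
  x_4 = 2.071640 - (-0.252436)×(2.071640 - 2.034286)/(-0.252436 - (-0.650044))
       = 2.095356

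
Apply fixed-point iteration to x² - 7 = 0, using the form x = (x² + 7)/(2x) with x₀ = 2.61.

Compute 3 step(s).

Equation: x² - 7 = 0
Fixed-point form: x = (x² + 7)/(2x)
x₀ = 2.61

x_1 = g(2.610000) = 2.645996
x_2 = g(2.645996) = 2.645751
x_3 = g(2.645751) = 2.645751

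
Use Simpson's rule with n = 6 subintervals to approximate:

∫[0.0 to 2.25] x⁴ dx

f(x) = x⁴
a = 0.0, b = 2.25, n = 6
h = (b - a)/n = 0.375000

Simpson's rule: (h/3)[f(x₀) + 4f(x₁) + 2f(x₂) + ... + f(xₙ)]

x_0 = 0.0000, f(x_0) = 0.000000, coefficient = 1
x_1 = 0.3750, f(x_1) = 0.019775, coefficient = 4
x_2 = 0.7500, f(x_2) = 0.316406, coefficient = 2
x_3 = 1.1250, f(x_3) = 1.601807, coefficient = 4
x_4 = 1.5000, f(x_4) = 5.062500, coefficient = 2
x_5 = 1.8750, f(x_5) = 12.359619, coefficient = 4
x_6 = 2.2500, f(x_6) = 25.628906, coefficient = 1

I ≈ (0.375000/3) × 92.311523 = 11.538940
Exact value: 11.533008
Error: 0.005933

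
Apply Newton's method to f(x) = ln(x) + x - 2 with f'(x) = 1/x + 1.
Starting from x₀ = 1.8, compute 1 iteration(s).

f(x) = ln(x) + x - 2
f'(x) = 1/x + 1
x₀ = 1.8

Newton-Raphson formula: x_{n+1} = x_n - f(x_n)/f'(x_n)

Iteration 1:
  f(1.800000) = 0.387787
  f'(1.800000) = 1.555556
  x_1 = 1.800000 - 0.387787/1.555556 = 1.550709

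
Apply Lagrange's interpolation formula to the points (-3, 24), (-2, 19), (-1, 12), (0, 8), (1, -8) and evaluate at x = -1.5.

Lagrange interpolation formula:
P(x) = Σ yᵢ × Lᵢ(x)
where Lᵢ(x) = Π_{j≠i} (x - xⱼ)/(xᵢ - xⱼ)

L_0(-1.5) = (-1.5 - (-2))/(-3 - (-2)) × (-1.5 - (-1))/(-3 - (-1)) × (-1.5 - 0)/(-3 - 0) × (-1.5 - 1)/(-3 - 1) = -0.039062
L_1(-1.5) = (-1.5 - (-3))/(-2 - (-3)) × (-1.5 - (-1))/(-2 - (-1)) × (-1.5 - 0)/(-2 - 0) × (-1.5 - 1)/(-2 - 1) = 0.468750
L_2(-1.5) = (-1.5 - (-3))/(-1 - (-3)) × (-1.5 - (-2))/(-1 - (-2)) × (-1.5 - 0)/(-1 - 0) × (-1.5 - 1)/(-1 - 1) = 0.703125
L_3(-1.5) = (-1.5 - (-3))/(0 - (-3)) × (-1.5 - (-2))/(0 - (-2)) × (-1.5 - (-1))/(0 - (-1)) × (-1.5 - 1)/(0 - 1) = -0.156250
L_4(-1.5) = (-1.5 - (-3))/(1 - (-3)) × (-1.5 - (-2))/(1 - (-2)) × (-1.5 - (-1))/(1 - (-1)) × (-1.5 - 0)/(1 - 0) = 0.023438

P(-1.5) = 24×L_0(-1.5) + 19×L_1(-1.5) + 12×L_2(-1.5) + 8×L_3(-1.5) + (-8)×L_4(-1.5)
P(-1.5) = 14.968750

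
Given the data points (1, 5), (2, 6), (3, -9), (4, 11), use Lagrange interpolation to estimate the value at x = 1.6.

Lagrange interpolation formula:
P(x) = Σ yᵢ × Lᵢ(x)
where Lᵢ(x) = Π_{j≠i} (x - xⱼ)/(xᵢ - xⱼ)

L_0(1.6) = (1.6 - 2)/(1 - 2) × (1.6 - 3)/(1 - 3) × (1.6 - 4)/(1 - 4) = 0.224000
L_1(1.6) = (1.6 - 1)/(2 - 1) × (1.6 - 3)/(2 - 3) × (1.6 - 4)/(2 - 4) = 1.008000
L_2(1.6) = (1.6 - 1)/(3 - 1) × (1.6 - 2)/(3 - 2) × (1.6 - 4)/(3 - 4) = -0.288000
L_3(1.6) = (1.6 - 1)/(4 - 1) × (1.6 - 2)/(4 - 2) × (1.6 - 3)/(4 - 3) = 0.056000

P(1.6) = 5×L_0(1.6) + 6×L_1(1.6) + (-9)×L_2(1.6) + 11×L_3(1.6)
P(1.6) = 10.376000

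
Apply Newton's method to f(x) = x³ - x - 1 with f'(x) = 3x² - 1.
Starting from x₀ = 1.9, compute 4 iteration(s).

f(x) = x³ - x - 1
f'(x) = 3x² - 1
x₀ = 1.9

Newton-Raphson formula: x_{n+1} = x_n - f(x_n)/f'(x_n)

Iteration 1:
  f(1.900000) = 3.959000
  f'(1.900000) = 9.830000
  x_1 = 1.900000 - 3.959000/9.830000 = 1.497253
Iteration 2:
  f(1.497253) = 0.859240
  f'(1.497253) = 5.725302
  x_2 = 1.497253 - 0.859240/5.725302 = 1.347176
Iteration 3:
  f(1.347176) = 0.097789
  f'(1.347176) = 4.444646
  x_3 = 1.347176 - 0.097789/4.444646 = 1.325174
Iteration 4:
  f(1.325174) = 0.001946
  f'(1.325174) = 4.268258
  x_4 = 1.325174 - 0.001946/4.268258 = 1.324718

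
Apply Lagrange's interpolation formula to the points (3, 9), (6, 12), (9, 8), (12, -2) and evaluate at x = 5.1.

Lagrange interpolation formula:
P(x) = Σ yᵢ × Lᵢ(x)
where Lᵢ(x) = Π_{j≠i} (x - xⱼ)/(xᵢ - xⱼ)

L_0(5.1) = (5.1 - 6)/(3 - 6) × (5.1 - 9)/(3 - 9) × (5.1 - 12)/(3 - 12) = 0.149500
L_1(5.1) = (5.1 - 3)/(6 - 3) × (5.1 - 9)/(6 - 9) × (5.1 - 12)/(6 - 12) = 1.046500
L_2(5.1) = (5.1 - 3)/(9 - 3) × (5.1 - 6)/(9 - 6) × (5.1 - 12)/(9 - 12) = -0.241500
L_3(5.1) = (5.1 - 3)/(12 - 3) × (5.1 - 6)/(12 - 6) × (5.1 - 9)/(12 - 9) = 0.045500

P(5.1) = 9×L_0(5.1) + 12×L_1(5.1) + 8×L_2(5.1) + (-2)×L_3(5.1)
P(5.1) = 11.880500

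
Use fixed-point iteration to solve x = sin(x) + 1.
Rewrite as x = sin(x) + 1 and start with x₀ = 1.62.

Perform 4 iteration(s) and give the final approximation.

Equation: x = sin(x) + 1
Fixed-point form: x = sin(x) + 1
x₀ = 1.62

x_1 = g(1.620000) = 1.998790
x_2 = g(1.998790) = 1.909800
x_3 = g(1.909800) = 1.943086
x_4 = g(1.943086) = 1.931497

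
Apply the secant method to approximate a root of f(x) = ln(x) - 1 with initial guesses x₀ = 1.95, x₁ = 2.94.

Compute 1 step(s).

f(x) = ln(x) - 1
x₀ = 1.95, x₁ = 2.94

Secant formula: x_{n+1} = x_n - f(x_n)(x_n - x_{n-1})/(f(x_n) - f(x_{n-1}))

Iteration 1:
  f(1.950000) = -0.332171
  f(2.940000) = 0.078410
  x_2 = 2.940000 - 0.078410×(2.940000 - 1.950000)/(0.078410 - (-0.332171))
       = 2.750937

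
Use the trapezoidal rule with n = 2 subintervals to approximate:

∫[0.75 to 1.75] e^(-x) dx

f(x) = e^(-x)
a = 0.75, b = 1.75, n = 2
h = (b - a)/n = 0.500000

Trapezoidal rule: (h/2)[f(x₀) + 2f(x₁) + 2f(x₂) + ... + f(xₙ)]

x_0 = 0.7500, f(x_0) = 0.472367, coefficient = 1
x_1 = 1.2500, f(x_1) = 0.286505, coefficient = 2
x_2 = 1.7500, f(x_2) = 0.173774, coefficient = 1

I ≈ (0.500000/2) × 1.219150 = 0.304788
Exact value: 0.298593
Error: 0.006195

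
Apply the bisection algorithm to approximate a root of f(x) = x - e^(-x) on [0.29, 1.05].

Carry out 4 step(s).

f(x) = x - e^(-x)
Initial interval: [0.29, 1.05]

Iteration 1:
  c_1 = (0.290000 + 1.050000)/2 = 0.670000
  f(c_1) = f(0.670000) = 0.158291
  f(a) × f(c) < 0, new interval: [0.290000, 0.670000]
Iteration 2:
  c_2 = (0.290000 + 0.670000)/2 = 0.480000
  f(c_2) = f(0.480000) = -0.138783
  f(a) × f(c) ≥ 0, new interval: [0.480000, 0.670000]
Iteration 3:
  c_3 = (0.480000 + 0.670000)/2 = 0.575000
  f(c_3) = f(0.575000) = 0.012295
  f(a) × f(c) < 0, new interval: [0.480000, 0.575000]
Iteration 4:
  c_4 = (0.480000 + 0.575000)/2 = 0.527500
  f(c_4) = f(0.527500) = -0.062578
  f(a) × f(c) ≥ 0, new interval: [0.527500, 0.575000]

After 4 iteration(s), the approximation is c_4 = 0.527500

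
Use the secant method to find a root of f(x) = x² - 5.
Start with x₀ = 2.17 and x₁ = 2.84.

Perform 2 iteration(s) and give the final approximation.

f(x) = x² - 5
x₀ = 2.17, x₁ = 2.84

Secant formula: x_{n+1} = x_n - f(x_n)(x_n - x_{n-1})/(f(x_n) - f(x_{n-1}))

Iteration 1:
  f(2.170000) = -0.291100
  f(2.840000) = 3.065600
  x_2 = 2.840000 - 3.065600×(2.840000 - 2.170000)/(3.065600 - (-0.291100))
       = 2.228104
Iteration 2:
  f(2.840000) = 3.065600
  f(2.228104) = -0.035553
  x_3 = 2.228104 - (-0.035553)×(2.228104 - 2.840000)/(-0.035553 - 3.065600)
       = 2.235119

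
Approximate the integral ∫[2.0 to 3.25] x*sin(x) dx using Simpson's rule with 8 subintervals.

f(x) = x*sin(x)
a = 2.0, b = 3.25, n = 8
h = (b - a)/n = 0.156250

Simpson's rule: (h/3)[f(x₀) + 4f(x₁) + 2f(x₂) + ... + f(xₙ)]

x_0 = 2.0000, f(x_0) = 1.818595, coefficient = 1
x_1 = 2.1562, f(x_1) = 1.797151, coefficient = 4
x_2 = 2.3125, f(x_2) = 1.705050, coefficient = 2
x_3 = 2.4688, f(x_3) = 1.538554, coefficient = 4
x_4 = 2.6250, f(x_4) = 1.296541, coefficient = 2
x_5 = 2.7812, f(x_5) = 0.980655, coefficient = 4
x_6 = 2.9375, f(x_6) = 0.595369, coefficient = 2
x_7 = 3.0938, f(x_7) = 0.147957, coefficient = 4
x_8 = 3.2500, f(x_8) = -0.351634, coefficient = 1

I ≈ (0.156250/3) × 26.518144 = 1.381153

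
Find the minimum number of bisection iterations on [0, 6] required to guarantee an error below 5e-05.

We need (b-a)/2^n ≤ 5e-05
(6 - 0)/2^n ≤ 5e-05
6/2^n ≤ 5e-05
2^n ≥ 120000
n ≥ log₂(120000) = 16.87
n ≥ 17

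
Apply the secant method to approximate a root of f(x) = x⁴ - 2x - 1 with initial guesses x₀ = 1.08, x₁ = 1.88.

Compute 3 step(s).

f(x) = x⁴ - 2x - 1
x₀ = 1.08, x₁ = 1.88

Secant formula: x_{n+1} = x_n - f(x_n)(x_n - x_{n-1})/(f(x_n) - f(x_{n-1}))

Iteration 1:
  f(1.080000) = -1.799511
  f(1.880000) = 7.731983
  x_2 = 1.880000 - 7.731983×(1.880000 - 1.080000)/(7.731983 - (-1.799511))
       = 1.231037
Iteration 2:
  f(1.880000) = 7.731983
  f(1.231037) = -1.165479
  x_3 = 1.231037 - (-1.165479)×(1.231037 - 1.880000)/(-1.165479 - 7.731983)
       = 1.316045
Iteration 3:
  f(1.231037) = -1.165479
  f(1.316045) = -0.632357
  x_4 = 1.316045 - (-0.632357)×(1.316045 - 1.231037)/(-0.632357 - (-1.165479))
       = 1.416876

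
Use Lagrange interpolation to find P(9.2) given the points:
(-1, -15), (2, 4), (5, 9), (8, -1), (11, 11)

Lagrange interpolation formula:
P(x) = Σ yᵢ × Lᵢ(x)
where Lᵢ(x) = Π_{j≠i} (x - xⱼ)/(xᵢ - xⱼ)

L_0(9.2) = (9.2 - 2)/(-1 - 2) × (9.2 - 5)/(-1 - 5) × (9.2 - 8)/(-1 - 8) × (9.2 - 11)/(-1 - 11) = -0.033600
L_1(9.2) = (9.2 - (-1))/(2 - (-1)) × (9.2 - 5)/(2 - 5) × (9.2 - 8)/(2 - 8) × (9.2 - 11)/(2 - 11) = 0.190400
L_2(9.2) = (9.2 - (-1))/(5 - (-1)) × (9.2 - 2)/(5 - 2) × (9.2 - 8)/(5 - 8) × (9.2 - 11)/(5 - 11) = -0.489600
L_3(9.2) = (9.2 - (-1))/(8 - (-1)) × (9.2 - 2)/(8 - 2) × (9.2 - 5)/(8 - 5) × (9.2 - 11)/(8 - 11) = 1.142400
L_4(9.2) = (9.2 - (-1))/(11 - (-1)) × (9.2 - 2)/(11 - 2) × (9.2 - 5)/(11 - 5) × (9.2 - 8)/(11 - 8) = 0.190400

P(9.2) = (-15)×L_0(9.2) + 4×L_1(9.2) + 9×L_2(9.2) + (-1)×L_3(9.2) + 11×L_4(9.2)
P(9.2) = -2.188800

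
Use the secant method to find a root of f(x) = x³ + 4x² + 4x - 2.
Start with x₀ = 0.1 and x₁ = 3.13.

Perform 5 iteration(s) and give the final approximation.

f(x) = x³ + 4x² + 4x - 2
x₀ = 0.1, x₁ = 3.13

Secant formula: x_{n+1} = x_n - f(x_n)(x_n - x_{n-1})/(f(x_n) - f(x_{n-1}))

Iteration 1:
  f(0.100000) = -1.559000
  f(3.130000) = 80.371897
  x_2 = 3.130000 - 80.371897×(3.130000 - 0.100000)/(80.371897 - (-1.559000))
       = 0.157656
Iteration 2:
  f(3.130000) = 80.371897
  f(0.157656) = -1.266038
  x_3 = 0.157656 - (-1.266038)×(0.157656 - 3.130000)/(-1.266038 - 80.371897)
       = 0.203751
Iteration 3:
  f(0.157656) = -1.266038
  f(0.203751) = -1.010482
  x_4 = 0.203751 - (-1.010482)×(0.203751 - 0.157656)/(-1.010482 - (-1.266038))
       = 0.386013
Iteration 4:
  f(0.203751) = -1.010482
  f(0.386013) = 0.197592
  x_5 = 0.386013 - 0.197592×(0.386013 - 0.203751)/(0.197592 - (-1.010482))
       = 0.356202
Iteration 5:
  f(0.386013) = 0.197592
  f(0.356202) = -0.022478
  x_6 = 0.356202 - (-0.022478)×(0.356202 - 0.386013)/(-0.022478 - 0.197592)
       = 0.359247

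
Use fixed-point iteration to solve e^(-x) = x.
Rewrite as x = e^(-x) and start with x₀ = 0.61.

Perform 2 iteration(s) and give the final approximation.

Equation: e^(-x) = x
Fixed-point form: x = e^(-x)
x₀ = 0.61

x_1 = g(0.610000) = 0.543351
x_2 = g(0.543351) = 0.580799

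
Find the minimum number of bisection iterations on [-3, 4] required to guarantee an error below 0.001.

We need (b-a)/2^n ≤ 0.001
(4 - (-3))/2^n ≤ 0.001
7/2^n ≤ 0.001
2^n ≥ 7000
n ≥ log₂(7000) = 12.77
n ≥ 13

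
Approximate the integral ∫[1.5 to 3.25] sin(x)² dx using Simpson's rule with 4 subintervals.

f(x) = sin(x)²
a = 1.5, b = 3.25, n = 4
h = (b - a)/n = 0.437500

Simpson's rule: (h/3)[f(x₀) + 4f(x₁) + 2f(x₂) + ... + f(xₙ)]

x_0 = 1.5000, f(x_0) = 0.994996, coefficient = 1
x_1 = 1.9375, f(x_1) = 0.871449, coefficient = 4
x_2 = 2.3750, f(x_2) = 0.481199, coefficient = 2
x_3 = 2.8125, f(x_3) = 0.104448, coefficient = 4
x_4 = 3.2500, f(x_4) = 0.011706, coefficient = 1

I ≈ (0.437500/3) × 5.872689 = 0.856434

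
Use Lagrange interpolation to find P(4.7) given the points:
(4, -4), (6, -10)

Lagrange interpolation formula:
P(x) = Σ yᵢ × Lᵢ(x)
where Lᵢ(x) = Π_{j≠i} (x - xⱼ)/(xᵢ - xⱼ)

L_0(4.7) = (4.7 - 6)/(4 - 6) = 0.650000
L_1(4.7) = (4.7 - 4)/(6 - 4) = 0.350000

P(4.7) = (-4)×L_0(4.7) + (-10)×L_1(4.7)
P(4.7) = -6.100000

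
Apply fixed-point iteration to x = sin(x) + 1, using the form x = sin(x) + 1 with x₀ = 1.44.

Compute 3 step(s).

Equation: x = sin(x) + 1
Fixed-point form: x = sin(x) + 1
x₀ = 1.44

x_1 = g(1.440000) = 1.991458
x_2 = g(1.991458) = 1.912819
x_3 = g(1.912819) = 1.942078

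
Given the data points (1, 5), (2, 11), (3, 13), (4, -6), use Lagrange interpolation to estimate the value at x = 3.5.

Lagrange interpolation formula:
P(x) = Σ yᵢ × Lᵢ(x)
where Lᵢ(x) = Π_{j≠i} (x - xⱼ)/(xᵢ - xⱼ)

L_0(3.5) = (3.5 - 2)/(1 - 2) × (3.5 - 3)/(1 - 3) × (3.5 - 4)/(1 - 4) = 0.062500
L_1(3.5) = (3.5 - 1)/(2 - 1) × (3.5 - 3)/(2 - 3) × (3.5 - 4)/(2 - 4) = -0.312500
L_2(3.5) = (3.5 - 1)/(3 - 1) × (3.5 - 2)/(3 - 2) × (3.5 - 4)/(3 - 4) = 0.937500
L_3(3.5) = (3.5 - 1)/(4 - 1) × (3.5 - 2)/(4 - 2) × (3.5 - 3)/(4 - 3) = 0.312500

P(3.5) = 5×L_0(3.5) + 11×L_1(3.5) + 13×L_2(3.5) + (-6)×L_3(3.5)
P(3.5) = 7.187500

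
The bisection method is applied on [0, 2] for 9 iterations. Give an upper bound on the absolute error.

Bisection error bound: |error| ≤ (b-a)/2^n
|error| ≤ (2 - 0)/2^9 = 2/2^9
|error| ≤ 0.0039062500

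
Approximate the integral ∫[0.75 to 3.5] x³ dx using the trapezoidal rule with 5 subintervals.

f(x) = x³
a = 0.75, b = 3.5, n = 5
h = (b - a)/n = 0.550000

Trapezoidal rule: (h/2)[f(x₀) + 2f(x₁) + 2f(x₂) + ... + f(xₙ)]

x_0 = 0.7500, f(x_0) = 0.421875, coefficient = 1
x_1 = 1.3000, f(x_1) = 2.197000, coefficient = 2
x_2 = 1.8500, f(x_2) = 6.331625, coefficient = 2
x_3 = 2.4000, f(x_3) = 13.824000, coefficient = 2
x_4 = 2.9500, f(x_4) = 25.672375, coefficient = 2
x_5 = 3.5000, f(x_5) = 42.875000, coefficient = 1

I ≈ (0.550000/2) × 139.346875 = 38.320391
Exact value: 37.436523
Error: 0.883867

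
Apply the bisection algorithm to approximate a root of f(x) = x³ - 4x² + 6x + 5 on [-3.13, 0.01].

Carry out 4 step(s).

f(x) = x³ - 4x² + 6x + 5
Initial interval: [-3.13, 0.01]

Iteration 1:
  c_1 = (-3.130000 + 0.010000)/2 = -1.560000
  f(c_1) = f(-1.560000) = -17.890816
  f(a) × f(c) ≥ 0, new interval: [-1.560000, 0.010000]
Iteration 2:
  c_2 = (-1.560000 + 0.010000)/2 = -0.775000
  f(c_2) = f(-0.775000) = -2.517984
  f(a) × f(c) ≥ 0, new interval: [-0.775000, 0.010000]
Iteration 3:
  c_3 = (-0.775000 + 0.010000)/2 = -0.382500
  f(c_3) = f(-0.382500) = 2.063813
  f(a) × f(c) < 0, new interval: [-0.775000, -0.382500]
Iteration 4:
  c_4 = (-0.775000 + (-0.382500))/2 = -0.578750
  f(c_4) = f(-0.578750) = -0.006159
  f(a) × f(c) ≥ 0, new interval: [-0.578750, -0.382500]

After 4 iteration(s), the approximation is c_4 = -0.578750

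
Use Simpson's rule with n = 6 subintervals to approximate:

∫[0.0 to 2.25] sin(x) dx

f(x) = sin(x)
a = 0.0, b = 2.25, n = 6
h = (b - a)/n = 0.375000

Simpson's rule: (h/3)[f(x₀) + 4f(x₁) + 2f(x₂) + ... + f(xₙ)]

x_0 = 0.0000, f(x_0) = 0.000000, coefficient = 1
x_1 = 0.3750, f(x_1) = 0.366273, coefficient = 4
x_2 = 0.7500, f(x_2) = 0.681639, coefficient = 2
x_3 = 1.1250, f(x_3) = 0.902268, coefficient = 4
x_4 = 1.5000, f(x_4) = 0.997495, coefficient = 2
x_5 = 1.8750, f(x_5) = 0.954086, coefficient = 4
x_6 = 2.2500, f(x_6) = 0.778073, coefficient = 1

I ≈ (0.375000/3) × 13.026844 = 1.628356
Exact value: 1.628174
Error: 0.000182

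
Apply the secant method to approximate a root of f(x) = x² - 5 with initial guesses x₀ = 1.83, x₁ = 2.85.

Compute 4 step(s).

f(x) = x² - 5
x₀ = 1.83, x₁ = 2.85

Secant formula: x_{n+1} = x_n - f(x_n)(x_n - x_{n-1})/(f(x_n) - f(x_{n-1}))

Iteration 1:
  f(1.830000) = -1.651100
  f(2.850000) = 3.122500
  x_2 = 2.850000 - 3.122500×(2.850000 - 1.830000)/(3.122500 - (-1.651100))
       = 2.182799
Iteration 2:
  f(2.850000) = 3.122500
  f(2.182799) = -0.235388
  x_3 = 2.182799 - (-0.235388)×(2.182799 - 2.850000)/(-0.235388 - 3.122500)
       = 2.229570
Iteration 3:
  f(2.182799) = -0.235388
  f(2.229570) = -0.029018
  x_4 = 2.229570 - (-0.029018)×(2.229570 - 2.182799)/(-0.029018 - (-0.235388))
       = 2.236146
Iteration 4:
  f(2.229570) = -0.029018
  f(2.236146) = 0.000351
  x_5 = 2.236146 - 0.000351×(2.236146 - 2.229570)/(0.000351 - (-0.029018))
       = 2.236068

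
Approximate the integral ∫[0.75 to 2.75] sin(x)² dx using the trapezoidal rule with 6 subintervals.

f(x) = sin(x)²
a = 0.75, b = 2.75, n = 6
h = (b - a)/n = 0.333333

Trapezoidal rule: (h/2)[f(x₀) + 2f(x₁) + 2f(x₂) + ... + f(xₙ)]

x_0 = 0.7500, f(x_0) = 0.464631, coefficient = 1
x_1 = 1.0833, f(x_1) = 0.780615, coefficient = 2
x_2 = 1.4167, f(x_2) = 0.976432, coefficient = 2
x_3 = 1.7500, f(x_3) = 0.968228, coefficient = 2
x_4 = 2.0833, f(x_4) = 0.759518, coefficient = 2
x_5 = 2.4167, f(x_5) = 0.439675, coefficient = 2
x_6 = 2.7500, f(x_6) = 0.145665, coefficient = 1

I ≈ (0.333333/2) × 8.459232 = 1.409872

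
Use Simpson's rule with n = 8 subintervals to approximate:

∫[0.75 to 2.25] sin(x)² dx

f(x) = sin(x)²
a = 0.75, b = 2.25, n = 8
h = (b - a)/n = 0.187500

Simpson's rule: (h/3)[f(x₀) + 4f(x₁) + 2f(x₂) + ... + f(xₙ)]

x_0 = 0.7500, f(x_0) = 0.464631, coefficient = 1
x_1 = 0.9375, f(x_1) = 0.649767, coefficient = 4
x_2 = 1.1250, f(x_2) = 0.814087, coefficient = 2
x_3 = 1.3125, f(x_3) = 0.934754, coefficient = 4
x_4 = 1.5000, f(x_4) = 0.994996, coefficient = 2
x_5 = 1.6875, f(x_5) = 0.986442, coefficient = 4
x_6 = 1.8750, f(x_6) = 0.910280, coefficient = 2
x_7 = 2.0625, f(x_7) = 0.777095, coefficient = 4
x_8 = 2.2500, f(x_8) = 0.605398, coefficient = 1

I ≈ (0.187500/3) × 19.900983 = 1.243811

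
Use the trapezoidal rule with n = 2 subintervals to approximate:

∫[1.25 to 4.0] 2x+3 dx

f(x) = 2x+3
a = 1.25, b = 4.0, n = 2
h = (b - a)/n = 1.375000

Trapezoidal rule: (h/2)[f(x₀) + 2f(x₁) + 2f(x₂) + ... + f(xₙ)]

x_0 = 1.2500, f(x_0) = 5.500000, coefficient = 1
x_1 = 2.6250, f(x_1) = 8.250000, coefficient = 2
x_2 = 4.0000, f(x_2) = 11.000000, coefficient = 1

I ≈ (1.375000/2) × 33.000000 = 22.687500
Exact value: 22.687500
Error: 0.000000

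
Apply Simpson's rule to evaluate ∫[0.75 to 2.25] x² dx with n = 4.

f(x) = x²
a = 0.75, b = 2.25, n = 4
h = (b - a)/n = 0.375000

Simpson's rule: (h/3)[f(x₀) + 4f(x₁) + 2f(x₂) + ... + f(xₙ)]

x_0 = 0.7500, f(x_0) = 0.562500, coefficient = 1
x_1 = 1.1250, f(x_1) = 1.265625, coefficient = 4
x_2 = 1.5000, f(x_2) = 2.250000, coefficient = 2
x_3 = 1.8750, f(x_3) = 3.515625, coefficient = 4
x_4 = 2.2500, f(x_4) = 5.062500, coefficient = 1

I ≈ (0.375000/3) × 29.250000 = 3.656250
Exact value: 3.656250
Error: 0.000000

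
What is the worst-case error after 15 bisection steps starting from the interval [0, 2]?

Bisection error bound: |error| ≤ (b-a)/2^n
|error| ≤ (2 - 0)/2^15 = 2/2^15
|error| ≤ 0.0000610352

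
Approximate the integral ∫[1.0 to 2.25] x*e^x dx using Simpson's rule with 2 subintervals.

f(x) = x*e^x
a = 1.0, b = 2.25, n = 2
h = (b - a)/n = 0.625000

Simpson's rule: (h/3)[f(x₀) + 4f(x₁) + 2f(x₂) + ... + f(xₙ)]

x_0 = 1.0000, f(x_0) = 2.718282, coefficient = 1
x_1 = 1.6250, f(x_1) = 8.252431, coefficient = 4
x_2 = 2.2500, f(x_2) = 21.347406, coefficient = 1

I ≈ (0.625000/3) × 57.075411 = 11.890711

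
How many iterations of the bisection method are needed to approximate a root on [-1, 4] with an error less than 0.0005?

We need (b-a)/2^n ≤ 0.0005
(4 - (-1))/2^n ≤ 0.0005
5/2^n ≤ 0.0005
2^n ≥ 10000
n ≥ log₂(10000) = 13.29
n ≥ 14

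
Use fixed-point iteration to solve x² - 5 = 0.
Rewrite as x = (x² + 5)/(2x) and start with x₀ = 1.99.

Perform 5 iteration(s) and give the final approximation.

Equation: x² - 5 = 0
Fixed-point form: x = (x² + 5)/(2x)
x₀ = 1.99

x_1 = g(1.990000) = 2.251281
x_2 = g(2.251281) = 2.236119
x_3 = g(2.236119) = 2.236068
x_4 = g(2.236068) = 2.236068
x_5 = g(2.236068) = 2.236068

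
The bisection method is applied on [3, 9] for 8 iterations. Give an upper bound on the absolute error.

Bisection error bound: |error| ≤ (b-a)/2^n
|error| ≤ (9 - 3)/2^8 = 6/2^8
|error| ≤ 0.0234375000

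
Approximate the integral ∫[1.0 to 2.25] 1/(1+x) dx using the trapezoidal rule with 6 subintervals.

f(x) = 1/(1+x)
a = 1.0, b = 2.25, n = 6
h = (b - a)/n = 0.208333

Trapezoidal rule: (h/2)[f(x₀) + 2f(x₁) + 2f(x₂) + ... + f(xₙ)]

x_0 = 1.0000, f(x_0) = 0.500000, coefficient = 1
x_1 = 1.2083, f(x_1) = 0.452830, coefficient = 2
x_2 = 1.4167, f(x_2) = 0.413793, coefficient = 2
x_3 = 1.6250, f(x_3) = 0.380952, coefficient = 2
x_4 = 1.8333, f(x_4) = 0.352941, coefficient = 2
x_5 = 2.0417, f(x_5) = 0.328767, coefficient = 2
x_6 = 2.2500, f(x_6) = 0.307692, coefficient = 1

I ≈ (0.208333/2) × 4.666260 = 0.486069
Exact value: 0.485508
Error: 0.000561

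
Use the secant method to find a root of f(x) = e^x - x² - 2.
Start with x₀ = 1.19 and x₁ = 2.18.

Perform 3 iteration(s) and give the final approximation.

f(x) = e^x - x² - 2
x₀ = 1.19, x₁ = 2.18

Secant formula: x_{n+1} = x_n - f(x_n)(x_n - x_{n-1})/(f(x_n) - f(x_{n-1}))

Iteration 1:
  f(1.190000) = -0.129019
  f(2.180000) = 2.093906
  x_2 = 2.180000 - 2.093906×(2.180000 - 1.190000)/(2.093906 - (-0.129019))
       = 1.247460
Iteration 2:
  f(2.180000) = 2.093906
  f(1.247460) = -0.074668
  x_3 = 1.247460 - (-0.074668)×(1.247460 - 2.180000)/(-0.074668 - 2.093906)
       = 1.279569
Iteration 3:
  f(1.247460) = -0.074668
  f(1.279569) = -0.042207
  x_4 = 1.279569 - (-0.042207)×(1.279569 - 1.247460)/(-0.042207 - (-0.074668))
       = 1.321319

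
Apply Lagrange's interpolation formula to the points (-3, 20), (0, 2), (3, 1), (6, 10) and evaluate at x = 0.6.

Lagrange interpolation formula:
P(x) = Σ yᵢ × Lᵢ(x)
where Lᵢ(x) = Π_{j≠i} (x - xⱼ)/(xᵢ - xⱼ)

L_0(0.6) = (0.6 - 0)/(-3 - 0) × (0.6 - 3)/(-3 - 3) × (0.6 - 6)/(-3 - 6) = -0.048000
L_1(0.6) = (0.6 - (-3))/(0 - (-3)) × (0.6 - 3)/(0 - 3) × (0.6 - 6)/(0 - 6) = 0.864000
L_2(0.6) = (0.6 - (-3))/(3 - (-3)) × (0.6 - 0)/(3 - 0) × (0.6 - 6)/(3 - 6) = 0.216000
L_3(0.6) = (0.6 - (-3))/(6 - (-3)) × (0.6 - 0)/(6 - 0) × (0.6 - 3)/(6 - 3) = -0.032000

P(0.6) = 20×L_0(0.6) + 2×L_1(0.6) + 1×L_2(0.6) + 10×L_3(0.6)
P(0.6) = 0.664000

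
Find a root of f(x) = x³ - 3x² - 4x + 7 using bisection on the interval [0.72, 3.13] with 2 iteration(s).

f(x) = x³ - 3x² - 4x + 7
Initial interval: [0.72, 3.13]

Iteration 1:
  c_1 = (0.720000 + 3.130000)/2 = 1.925000
  f(c_1) = f(1.925000) = -4.683547
  f(a) × f(c) < 0, new interval: [0.720000, 1.925000]
Iteration 2:
  c_2 = (0.720000 + 1.925000)/2 = 1.322500
  f(c_2) = f(1.322500) = -1.223958
  f(a) × f(c) < 0, new interval: [0.720000, 1.322500]

After 2 iteration(s), the approximation is c_2 = 1.322500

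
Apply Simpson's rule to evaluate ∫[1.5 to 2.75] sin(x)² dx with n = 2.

f(x) = sin(x)²
a = 1.5, b = 2.75, n = 2
h = (b - a)/n = 0.625000

Simpson's rule: (h/3)[f(x₀) + 4f(x₁) + 2f(x₂) + ... + f(xₙ)]

x_0 = 1.5000, f(x_0) = 0.994996, coefficient = 1
x_1 = 2.1250, f(x_1) = 0.723044, coefficient = 4
x_2 = 2.7500, f(x_2) = 0.145665, coefficient = 1

I ≈ (0.625000/3) × 4.032836 = 0.840174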